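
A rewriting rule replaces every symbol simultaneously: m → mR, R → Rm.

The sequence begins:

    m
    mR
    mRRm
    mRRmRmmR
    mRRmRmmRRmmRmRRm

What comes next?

Rewriting the 16 symbols of mRRmRmmRRmmRmRRm one by one yields mR Rm Rm mR Rm mR mR Rm Rm mR mR Rm mR Rm Rm mR; concatenated:

mRRmRmmRRmmRmRRmRmmRmRRmmRRmRmmR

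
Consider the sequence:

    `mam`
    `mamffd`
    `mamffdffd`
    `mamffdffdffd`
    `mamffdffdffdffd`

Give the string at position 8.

mamffdffdffdffdffdffdffd

The strings grow by a fixed suffix ffd each time.
From mamffdffdffdffd, 3 further steps: mamffdffdffdffd → mamffdffdffdffdffd → mamffdffdffdffdffdffd → (answer).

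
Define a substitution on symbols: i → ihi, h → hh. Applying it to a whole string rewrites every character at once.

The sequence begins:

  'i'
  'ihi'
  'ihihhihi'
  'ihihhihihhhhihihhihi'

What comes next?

Applying the rule to each of the 20 symbols of ihihhihihhhhihihhihi gives the pieces ihi hh ihi hh hh ihi hh ihi hh hh hh hh ihi hh ihi hh hh ihi hh ihi, which concatenate to the answer.

ihihhihihhhhihihhihihhhhhhhhihihhihihhhhihihhihi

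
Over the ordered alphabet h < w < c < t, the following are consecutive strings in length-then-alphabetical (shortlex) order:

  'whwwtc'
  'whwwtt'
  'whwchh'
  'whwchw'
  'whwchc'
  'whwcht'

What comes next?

The successor of whwcht increments the rightmost position that isn't already t and resets every position after it to h.

whwcwh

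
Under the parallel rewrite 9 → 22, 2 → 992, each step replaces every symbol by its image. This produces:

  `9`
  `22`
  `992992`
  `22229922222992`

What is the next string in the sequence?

99299299299222229929929929929922222992

φ(22229922222992) expands symbol-by-symbol to 992 992 992 992 22 22 992 992 992 992 992 22 22 992; joining the 14 pieces gives the next term.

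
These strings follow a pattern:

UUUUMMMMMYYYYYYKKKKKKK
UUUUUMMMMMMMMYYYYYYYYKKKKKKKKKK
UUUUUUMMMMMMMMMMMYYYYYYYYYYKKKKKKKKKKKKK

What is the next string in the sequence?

UUUUUUUMMMMMMMMMMMMMMYYYYYYYYYYYYKKKKKKKKKKKKKKKK

Each string has the form U^{n+2} M^{3n-1} Y^{2n+2} K^{3n+1}, where the shown terms are n = 2, 3, 4.
For the next term, n = 5, so the run lengths are 7, 14, 12, 16.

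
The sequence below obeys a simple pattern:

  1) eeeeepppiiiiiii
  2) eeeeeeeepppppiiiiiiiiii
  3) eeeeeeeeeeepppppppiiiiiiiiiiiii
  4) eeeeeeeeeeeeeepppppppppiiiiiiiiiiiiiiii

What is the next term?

eeeeeeeeeeeeeeeeepppppppppppiiiiiiiiiiiiiiiiiii

Reading off run lengths: e runs 5, 8, 11, 14; p runs 3, 5, 7, 9; i runs 7, 10, 13, 16 — each is linear in n, where the shown terms are n = 2, 3, 4, 5.
Setting n = 6 gives 17, 11, 19 characters in each block.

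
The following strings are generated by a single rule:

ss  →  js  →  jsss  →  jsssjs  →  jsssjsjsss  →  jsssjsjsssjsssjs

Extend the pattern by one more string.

jsssjsjsssjsssjsjsssjsjsss

Each term (from the third on) is the previous term followed by the one before it: term 3 = js·ss = jsss.
So term 7 is jsssjsjsssjsssjs·jsssjsjsss.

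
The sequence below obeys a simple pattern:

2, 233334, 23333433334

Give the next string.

The strings grow by a fixed suffix 33334 each time.
One more step from 23333433334 gives the answer.

2333343333433334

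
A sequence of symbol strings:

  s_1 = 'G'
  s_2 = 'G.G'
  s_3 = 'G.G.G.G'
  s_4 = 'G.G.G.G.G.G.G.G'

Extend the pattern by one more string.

Each string is two copies of the previous one joined by '.'.
Doubling G.G.G.G.G.G.G.G with '.' between the halves:

G.G.G.G.G.G.G.G.G.G.G.G.G.G.G.G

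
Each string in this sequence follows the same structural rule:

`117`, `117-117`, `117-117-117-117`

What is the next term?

117-117-117-117-117-117-117-117

Every step duplicates the string with '-' between the halves.
One more doubling of 117-117-117-117 gives the answer.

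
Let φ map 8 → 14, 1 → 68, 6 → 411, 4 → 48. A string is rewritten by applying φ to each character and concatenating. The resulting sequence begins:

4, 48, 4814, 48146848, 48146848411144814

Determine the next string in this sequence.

Replace each of the 17 characters of 48146848411144814 in place — 48 14 68 48 411 14 48 14 48 68 68 68 48 48 14 68 48 — and concatenate.

48146848411144814486868684848146848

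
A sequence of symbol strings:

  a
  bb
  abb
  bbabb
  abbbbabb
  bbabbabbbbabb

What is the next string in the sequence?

Each term (from the third on) is the two preceding terms concatenated in order: term 3 = a·bb = abb.
So term 7 is abbbbabb·bbabbabbbbabb.

abbbbabbbbabbabbbbabb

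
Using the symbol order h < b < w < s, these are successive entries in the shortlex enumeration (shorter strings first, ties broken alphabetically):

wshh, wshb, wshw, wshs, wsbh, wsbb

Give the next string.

Find the rightmost character of wsbb below s, bump it to the next letter, and reset everything to its right to h.

wsbw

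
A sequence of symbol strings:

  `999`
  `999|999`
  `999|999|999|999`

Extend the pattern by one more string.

Each string is two copies of the previous one joined by '|'.
One more doubling of 999|999|999|999 gives the answer.

999|999|999|999|999|999|999|999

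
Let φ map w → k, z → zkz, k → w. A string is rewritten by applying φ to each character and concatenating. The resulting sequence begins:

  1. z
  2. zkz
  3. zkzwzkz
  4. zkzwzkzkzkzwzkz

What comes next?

Rewriting the 15 symbols of zkzwzkzkzkzwzkz one by one yields zkz w zkz k zkz w zkz w zkz w zkz k zkz w zkz; concatenated:

zkzwzkzkzkzwzkzwzkzwzkzkzkzwzkz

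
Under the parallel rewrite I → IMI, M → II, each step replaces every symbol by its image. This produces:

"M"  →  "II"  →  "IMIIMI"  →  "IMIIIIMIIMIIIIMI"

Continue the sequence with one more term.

IMIIIIMIIMIIMIIMIIIIMIIMIIIIMIIMIIMIIMIIIIMI

Applying the rule to each of the 16 symbols of IMIIIIMIIMIIIIMI gives the pieces IMI II IMI IMI IMI IMI II IMI IMI II IMI IMI IMI IMI II IMI, which concatenate to the answer.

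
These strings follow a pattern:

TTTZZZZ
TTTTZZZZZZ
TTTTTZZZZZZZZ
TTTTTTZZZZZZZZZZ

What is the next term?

Term n consists of n+1 T's, followed by 2n Z's, where the shown terms are n = 2, 3, 4, 5.
For the next term, n = 6, so the run lengths are 7, 12.

TTTTTTTZZZZZZZZZZZZ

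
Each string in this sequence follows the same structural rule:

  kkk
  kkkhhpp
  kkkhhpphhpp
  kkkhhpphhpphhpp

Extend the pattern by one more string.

Every step adds hhpp to the end: s(k+1) = s(k)·hhpp.
So the next term is kkkhhpphhpphhpp·hhpp.

kkkhhpphhpphhpphhpp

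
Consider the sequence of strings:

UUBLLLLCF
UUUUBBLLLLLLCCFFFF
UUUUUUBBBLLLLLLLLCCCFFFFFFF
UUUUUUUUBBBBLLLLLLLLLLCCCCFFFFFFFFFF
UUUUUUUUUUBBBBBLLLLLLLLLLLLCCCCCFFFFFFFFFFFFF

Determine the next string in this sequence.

Reading off run lengths: U runs 2, 4, 6, 8, 10; B runs 1, 2, 3, 4, 5; L runs 4, 6, 8, 10, 12; C runs 1, 2, 3, 4, 5; F runs 1, 4, 7, 10, 13 — each is linear in n (n = 1, 2, …).
At n = 6 the blocks have lengths 12, 6, 14, 6, 16.

UUUUUUUUUUUUBBBBBBLLLLLLLLLLLLLLCCCCCCFFFFFFFFFFFFFFFF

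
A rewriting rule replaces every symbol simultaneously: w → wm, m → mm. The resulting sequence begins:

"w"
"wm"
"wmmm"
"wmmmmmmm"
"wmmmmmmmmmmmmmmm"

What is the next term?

Replace each of the 16 characters of wmmmmmmmmmmmmmmm in place — wm mm mm mm mm mm mm mm mm mm mm mm mm mm mm mm — and concatenate.

wmmmmmmmmmmmmmmmmmmmmmmmmmmmmmmm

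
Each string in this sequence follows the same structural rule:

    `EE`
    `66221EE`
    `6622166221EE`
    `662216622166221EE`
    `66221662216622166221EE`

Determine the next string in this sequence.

Each term is the previous one with 66221 prepended.
One more step from 66221662216622166221EE gives the answer.

6622166221662216622166221EE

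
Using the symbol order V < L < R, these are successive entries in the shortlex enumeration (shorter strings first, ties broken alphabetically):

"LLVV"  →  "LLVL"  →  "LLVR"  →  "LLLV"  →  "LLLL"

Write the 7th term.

LLRV

Advancing 2 positions from LLLL through LLLL → LLLR reaches term 7.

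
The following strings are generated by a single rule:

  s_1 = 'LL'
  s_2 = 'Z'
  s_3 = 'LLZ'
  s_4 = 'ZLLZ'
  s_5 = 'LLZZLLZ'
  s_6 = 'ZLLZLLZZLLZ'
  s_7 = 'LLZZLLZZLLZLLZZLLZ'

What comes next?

Each term (from the third on) is the two preceding terms concatenated in order: term 3 = LL·Z = LLZ.
Continuing: ZLLZLLZZLLZ · LLZZLLZZLLZLLZZLLZ gives term 8.

ZLLZLLZZLLZLLZZLLZZLLZLLZZLLZ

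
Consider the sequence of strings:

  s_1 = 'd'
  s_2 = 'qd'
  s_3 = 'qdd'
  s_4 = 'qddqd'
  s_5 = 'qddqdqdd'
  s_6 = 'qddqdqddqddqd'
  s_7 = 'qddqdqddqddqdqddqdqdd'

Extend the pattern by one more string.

qddqdqddqddqdqddqdqddqddqdqddqddqd

Each term (from the third on) is the previous term followed by the one before it: term 3 = qd·d = qdd.
The next term joins qddqdqddqddqdqddqdqdd and qddqdqddqddqd.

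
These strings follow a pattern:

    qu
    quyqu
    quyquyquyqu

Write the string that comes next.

quyquyquyquyquyquyquyqu

Each string is two copies of the previous one joined by 'y'.
One more doubling of quyquyquyqu gives the answer.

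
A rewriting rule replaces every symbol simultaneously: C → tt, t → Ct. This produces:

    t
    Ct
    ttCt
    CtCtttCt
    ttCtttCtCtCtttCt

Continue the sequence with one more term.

Rewriting the 16 symbols of ttCtttCtCtCtttCt one by one yields Ct Ct tt Ct Ct Ct tt Ct tt Ct tt Ct Ct Ct tt Ct; concatenated:

CtCtttCtCtCtttCtttCtttCtCtCtttCt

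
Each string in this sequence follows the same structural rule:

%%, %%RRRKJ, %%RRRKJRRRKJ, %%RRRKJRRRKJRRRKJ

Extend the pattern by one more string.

The strings grow by a fixed suffix RRRKJ each time.
One more step from %%RRRKJRRRKJRRRKJ gives the answer.

%%RRRKJRRRKJRRRKJRRRKJ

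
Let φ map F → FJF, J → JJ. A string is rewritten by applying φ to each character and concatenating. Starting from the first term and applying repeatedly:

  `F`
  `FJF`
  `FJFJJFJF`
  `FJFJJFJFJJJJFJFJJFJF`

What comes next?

FJFJJFJFJJJJFJFJJFJFJJJJJJJJFJFJJFJFJJJJFJFJJFJF

φ(FJFJJFJFJJJJFJFJJFJF) expands symbol-by-symbol to FJF JJ FJF JJ JJ FJF JJ FJF JJ JJ JJ JJ FJF JJ FJF JJ JJ FJF JJ FJF; joining the 20 pieces gives the next term.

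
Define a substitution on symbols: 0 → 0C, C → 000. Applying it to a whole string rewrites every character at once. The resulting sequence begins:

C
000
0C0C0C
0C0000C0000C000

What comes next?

0C0000C0C0C0C0000C0C0C0C0000C0C0C

φ(0C0000C0000C000) expands symbol-by-symbol to 0C 000 0C 0C 0C 0C 000 0C 0C 0C 0C 000 0C 0C 0C; joining the 15 pieces gives the next term.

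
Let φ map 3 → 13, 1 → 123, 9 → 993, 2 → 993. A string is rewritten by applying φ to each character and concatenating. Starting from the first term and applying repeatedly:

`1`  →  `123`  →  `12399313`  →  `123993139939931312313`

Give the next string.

Rewriting the 21 symbols of 123993139939931312313 one by one yields 123 993 13 993 993 13 123 13 993 993 13 993 993 13 123 13 123 993 13 123 13; concatenated:

1239931399399313123139939931399399313123131239931312313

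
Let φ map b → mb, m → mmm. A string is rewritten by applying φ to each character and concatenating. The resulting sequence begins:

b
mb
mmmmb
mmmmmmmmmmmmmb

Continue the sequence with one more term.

mmmmmmmmmmmmmmmmmmmmmmmmmmmmmmmmmmmmmmmmb

Replace each of the 14 characters of mmmmmmmmmmmmmb in place — mmm mmm mmm mmm mmm mmm mmm mmm mmm mmm mmm mmm mmm mb — and concatenate.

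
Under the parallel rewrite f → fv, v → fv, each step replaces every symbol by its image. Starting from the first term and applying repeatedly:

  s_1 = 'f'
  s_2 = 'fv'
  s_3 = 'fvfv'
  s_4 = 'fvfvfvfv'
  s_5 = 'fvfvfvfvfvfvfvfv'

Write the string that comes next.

Applying the rule to each of the 16 symbols of fvfvfvfvfvfvfvfv gives the pieces fv fv fv fv fv fv fv fv fv fv fv fv fv fv fv fv, which concatenate to the answer.

fvfvfvfvfvfvfvfvfvfvfvfvfvfvfvfv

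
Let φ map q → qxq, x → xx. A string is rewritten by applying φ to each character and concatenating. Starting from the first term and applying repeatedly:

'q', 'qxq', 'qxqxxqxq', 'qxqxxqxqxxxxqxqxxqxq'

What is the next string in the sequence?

qxqxxqxqxxxxqxqxxqxqxxxxxxxxqxqxxqxqxxxxqxqxxqxq

Replace each of the 20 characters of qxqxxqxqxxxxqxqxxqxq in place — qxq xx qxq xx xx qxq xx qxq xx xx xx xx qxq xx qxq xx xx qxq xx qxq — and concatenate.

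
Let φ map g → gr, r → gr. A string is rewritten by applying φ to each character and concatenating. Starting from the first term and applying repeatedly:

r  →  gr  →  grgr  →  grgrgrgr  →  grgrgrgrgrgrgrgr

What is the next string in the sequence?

grgrgrgrgrgrgrgrgrgrgrgrgrgrgrgr

Replace each of the 16 characters of grgrgrgrgrgrgrgr in place — gr gr gr gr gr gr gr gr gr gr gr gr gr gr gr gr — and concatenate.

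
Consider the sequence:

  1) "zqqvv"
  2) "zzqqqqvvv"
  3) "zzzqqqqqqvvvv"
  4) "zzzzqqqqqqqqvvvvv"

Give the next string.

zzzzzqqqqqqqqqqvvvvvv

Term n consists of n z's, followed by 2n q's, followed by n+1 v's (n = 1, 2, …).
At n = 5 the blocks have lengths 5, 10, 6.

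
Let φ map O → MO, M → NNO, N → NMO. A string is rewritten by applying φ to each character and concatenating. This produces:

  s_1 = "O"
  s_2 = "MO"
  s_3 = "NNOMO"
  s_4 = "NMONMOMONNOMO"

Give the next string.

φ(NMONMOMONNOMO) expands symbol-by-symbol to NMO NNO MO NMO NNO MO NNO MO NMO NMO MO NNO MO; joining the 13 pieces gives the next term.

NMONNOMONMONNOMONNOMONMONMOMONNOMO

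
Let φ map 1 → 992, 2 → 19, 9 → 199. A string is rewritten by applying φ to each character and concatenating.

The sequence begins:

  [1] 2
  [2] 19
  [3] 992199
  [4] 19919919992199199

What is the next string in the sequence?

99219919999219919999219919919919992199199992199199

Applying the rule to each of the 17 symbols of 19919919992199199 gives the pieces 992 199 199 992 199 199 992 199 199 199 19 992 199 199 992 199 199, which concatenate to the answer.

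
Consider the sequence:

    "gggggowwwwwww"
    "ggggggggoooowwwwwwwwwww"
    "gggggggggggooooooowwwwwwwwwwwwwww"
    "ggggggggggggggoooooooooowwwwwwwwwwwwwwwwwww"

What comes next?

gggggggggggggggggooooooooooooowwwwwwwwwwwwwwwwwwwwwww

Term n consists of 3n+2 g's, followed by 3n-2 o's, followed by 4n+3 w's (n = 1, 2, …).
Setting n = 5 gives 17, 13, 23 characters in each block.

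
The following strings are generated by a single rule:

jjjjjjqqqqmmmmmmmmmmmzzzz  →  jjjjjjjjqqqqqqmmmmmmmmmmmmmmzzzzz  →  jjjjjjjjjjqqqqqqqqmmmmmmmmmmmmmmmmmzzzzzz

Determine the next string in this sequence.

jjjjjjjjjjjjqqqqqqqqqqmmmmmmmmmmmmmmmmmmmmzzzzzzz

Each string has the form j^{2n} q^{2n-2} m^{3n+2} z^{n+1}, where the shown terms are n = 3, 4, 5.
At n = 6 the blocks have lengths 12, 10, 20, 7.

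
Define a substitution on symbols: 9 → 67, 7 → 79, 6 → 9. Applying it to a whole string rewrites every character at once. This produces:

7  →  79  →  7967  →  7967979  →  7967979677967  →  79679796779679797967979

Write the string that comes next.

Rewriting the 23 symbols of 79679796779679797967979 one by one yields 79 67 9 79 67 79 67 9 79 79 67 9 79 67 79 67 79 67 9 79 67 79 67; concatenated:

796797967796797979679796779677967979677967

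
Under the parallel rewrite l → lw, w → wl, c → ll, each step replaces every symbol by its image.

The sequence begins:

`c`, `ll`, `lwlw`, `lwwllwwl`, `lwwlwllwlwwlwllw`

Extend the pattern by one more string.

lwwlwllwwllwlwwllwwlwllwwllwlwwl

Applying the rule to each of the 16 symbols of lwwlwllwlwwlwllw gives the pieces lw wl wl lw wl lw lw wl lw wl wl lw wl lw lw wl, which concatenate to the answer.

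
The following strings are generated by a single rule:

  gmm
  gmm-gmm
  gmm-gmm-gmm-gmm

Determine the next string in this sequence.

gmm-gmm-gmm-gmm-gmm-gmm-gmm-gmm

Every step duplicates the string with '-' between the halves.
So the next term is two copies of gmm-gmm-gmm-gmm with '-' between the halves.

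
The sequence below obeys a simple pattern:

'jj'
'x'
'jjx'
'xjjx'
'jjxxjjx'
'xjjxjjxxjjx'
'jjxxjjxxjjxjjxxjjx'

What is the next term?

From term 3 onward, concatenate the second-to-last term with the last: jj·x = jjx, x·jjx = xjjx, …
So term 8 is xjjxjjxxjjx·jjxxjjxxjjxjjxxjjx.

xjjxjjxxjjxjjxxjjxxjjxjjxxjjx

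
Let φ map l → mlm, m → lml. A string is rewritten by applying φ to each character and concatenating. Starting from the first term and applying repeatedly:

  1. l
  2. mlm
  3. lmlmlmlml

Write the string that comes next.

Apply φ to lmlmlmlml symbol by symbol: l→mlm, m→lml, l→mlm, m→lml, l→mlm, m→lml, l→mlm, m→lml, l→mlm; joined: mlm lml mlm lml mlm lml mlm lml mlm.

mlmlmlmlmlmlmlmlmlmlmlmlmlm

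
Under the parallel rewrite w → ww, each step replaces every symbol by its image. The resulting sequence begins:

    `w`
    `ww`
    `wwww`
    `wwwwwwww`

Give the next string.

Expanding wwwwwwww: w→ww, w→ww, w→ww, w→ww, w→ww, w→ww, w→ww, w→ww. Concatenated: ww ww ww ww ww ww ww ww.

wwwwwwwwwwwwwwww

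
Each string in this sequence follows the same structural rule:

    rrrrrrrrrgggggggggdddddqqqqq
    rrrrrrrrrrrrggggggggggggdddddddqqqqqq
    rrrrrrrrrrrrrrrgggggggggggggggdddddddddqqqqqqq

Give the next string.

rrrrrrrrrrrrrrrrrrggggggggggggggggggdddddddddddqqqqqqqq

Each string has the form r^{3n} g^{3n} d^{2n-1} q^{n+2}, where the shown terms are n = 3, 4, 5.
Setting n = 6 gives 18, 18, 11, 8 characters in each block.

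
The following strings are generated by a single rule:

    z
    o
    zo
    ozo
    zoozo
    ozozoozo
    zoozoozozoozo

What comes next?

From term 3 onward, concatenate the second-to-last term with the last: z·o = zo, o·zo = ozo, …
The next term joins ozozoozo and zoozoozozoozo.

ozozoozozoozoozozoozo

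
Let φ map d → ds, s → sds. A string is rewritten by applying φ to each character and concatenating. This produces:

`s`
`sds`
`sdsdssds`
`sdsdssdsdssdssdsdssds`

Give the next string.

sdsdssdsdssdssdsdssdsdssdssdsdssdssdsdssdsdssdssdsdssds

φ(sdsdssdsdssdssdsdssds) expands symbol-by-symbol to sds ds sds ds sds sds ds sds ds sds sds ds sds sds ds sds ds sds sds ds sds; joining the 21 pieces gives the next term.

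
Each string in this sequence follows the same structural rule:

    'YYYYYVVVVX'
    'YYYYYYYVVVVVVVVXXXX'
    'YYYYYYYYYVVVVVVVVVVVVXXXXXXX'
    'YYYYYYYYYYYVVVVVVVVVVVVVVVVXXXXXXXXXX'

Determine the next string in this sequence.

YYYYYYYYYYYYYVVVVVVVVVVVVVVVVVVVVXXXXXXXXXXXXX

Each string has the form Y^{2n+3} V^{4n} X^{3n-2} (n = 1, 2, …).
At n = 5 the blocks have lengths 13, 20, 13.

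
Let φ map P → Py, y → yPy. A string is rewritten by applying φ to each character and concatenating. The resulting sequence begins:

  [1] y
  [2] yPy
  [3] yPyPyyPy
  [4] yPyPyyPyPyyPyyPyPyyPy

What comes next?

Replace each of the 21 characters of yPyPyyPyPyyPyyPyPyyPy in place — yPy Py yPy Py yPy yPy Py yPy Py yPy yPy Py yPy yPy Py yPy Py yPy yPy Py yPy — and concatenate.

yPyPyyPyPyyPyyPyPyyPyPyyPyyPyPyyPyyPyPyyPyPyyPyyPyPyyPy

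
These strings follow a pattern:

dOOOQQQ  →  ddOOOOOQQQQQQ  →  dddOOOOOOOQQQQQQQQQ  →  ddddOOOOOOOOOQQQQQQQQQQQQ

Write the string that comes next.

dddddOOOOOOOOOOOQQQQQQQQQQQQQQQ

Each string has the form d^{n} O^{2n+1} Q^{3n} (n = 1, 2, …).
Setting n = 5 gives 5, 11, 15 characters in each block.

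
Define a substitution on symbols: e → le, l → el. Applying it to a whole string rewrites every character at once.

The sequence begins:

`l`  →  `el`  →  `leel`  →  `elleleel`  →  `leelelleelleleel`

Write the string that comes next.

Rewriting the 16 symbols of leelelleelleleel one by one yields el le le el le el el le le el el le el le le el; concatenated:

elleleelleelelleleelelleelleleel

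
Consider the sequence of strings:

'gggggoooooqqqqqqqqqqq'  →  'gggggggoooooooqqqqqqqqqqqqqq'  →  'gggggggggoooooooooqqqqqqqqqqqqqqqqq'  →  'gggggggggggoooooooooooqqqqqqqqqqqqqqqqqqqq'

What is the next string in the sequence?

gggggggggggggoooooooooooooqqqqqqqqqqqqqqqqqqqqqqq

The n-th term is 2n-1 g's then 2n-1 o's then 3n+2 q's, where the shown terms are n = 3, 4, 5, 6.
At n = 7 the blocks have lengths 13, 13, 23.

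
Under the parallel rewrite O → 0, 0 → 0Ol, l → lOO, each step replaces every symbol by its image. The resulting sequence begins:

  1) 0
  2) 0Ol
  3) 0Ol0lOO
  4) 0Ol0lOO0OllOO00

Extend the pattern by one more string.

0Ol0lOO0OllOO000Ol0lOOlOO000Ol0Ol

Applying the rule to each of the 15 symbols of 0Ol0lOO0OllOO00 gives the pieces 0Ol 0 lOO 0Ol lOO 0 0 0Ol 0 lOO lOO 0 0 0Ol 0Ol, which concatenate to the answer.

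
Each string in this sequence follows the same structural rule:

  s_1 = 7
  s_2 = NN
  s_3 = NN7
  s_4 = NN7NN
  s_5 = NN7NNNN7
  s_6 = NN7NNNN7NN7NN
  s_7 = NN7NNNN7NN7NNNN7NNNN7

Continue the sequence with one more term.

NN7NNNN7NN7NNNN7NNNN7NN7NNNN7NN7NN

Each term (from the third on) is the previous term followed by the one before it: term 3 = NN·7 = NN7.
The next term joins NN7NNNN7NN7NNNN7NNNN7 and NN7NNNN7NN7NN.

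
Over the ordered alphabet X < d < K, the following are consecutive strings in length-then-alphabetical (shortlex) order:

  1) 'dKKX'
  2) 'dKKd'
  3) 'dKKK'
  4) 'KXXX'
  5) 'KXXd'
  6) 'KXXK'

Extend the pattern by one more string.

The successor of KXXK increments the rightmost position that isn't already K and resets every position after it to X.

KXdX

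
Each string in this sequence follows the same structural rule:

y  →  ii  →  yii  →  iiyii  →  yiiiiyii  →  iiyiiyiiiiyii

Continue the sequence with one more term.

From term 3 onward, concatenate the second-to-last term with the last: y·ii = yii, ii·yii = iiyii, …
So term 7 is yiiiiyii·iiyiiyiiiiyii.

yiiiiyiiiiyiiyiiiiyii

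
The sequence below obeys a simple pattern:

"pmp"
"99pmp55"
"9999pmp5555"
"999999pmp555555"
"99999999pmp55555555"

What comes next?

Each term wraps the previous one in 99 on the left and 55 on the right.
One more step from 99999999pmp55555555 gives the answer.

9999999999pmp5555555555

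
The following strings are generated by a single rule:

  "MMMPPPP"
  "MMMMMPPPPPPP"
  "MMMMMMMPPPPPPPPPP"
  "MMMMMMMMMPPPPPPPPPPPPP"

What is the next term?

MMMMMMMMMMMPPPPPPPPPPPPPPPP

Reading off run lengths: M runs 3, 5, 7, 9; P runs 4, 7, 10, 13 — each is linear in n (n = 1, 2, …).
For the next term, n = 5, so the run lengths are 11, 16.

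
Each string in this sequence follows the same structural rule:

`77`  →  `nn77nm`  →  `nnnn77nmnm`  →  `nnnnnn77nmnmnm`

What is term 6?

s(k+1) = nn·s(k)·nm, so each term gains nn as a prefix and nm as a suffix.
From nnnnnn77nmnmnm, 2 further steps: nnnnnn77nmnmnm → nnnnnnnn77nmnmnmnm → (answer).

nnnnnnnnnn77nmnmnmnmnm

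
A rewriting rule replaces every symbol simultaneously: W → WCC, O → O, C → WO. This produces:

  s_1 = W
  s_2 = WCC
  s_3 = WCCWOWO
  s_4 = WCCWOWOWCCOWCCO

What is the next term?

Replace each of the 15 characters of WCCWOWOWCCOWCCO in place — WCC WO WO WCC O WCC O WCC WO WO O WCC WO WO O — and concatenate.

WCCWOWOWCCOWCCOWCCWOWOOWCCWOWOO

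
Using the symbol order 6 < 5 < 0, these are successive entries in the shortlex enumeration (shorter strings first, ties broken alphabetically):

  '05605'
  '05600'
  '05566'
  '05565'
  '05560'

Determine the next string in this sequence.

The successor of 05560 increments the rightmost position that isn't already 0 and resets every position after it to 6.

05556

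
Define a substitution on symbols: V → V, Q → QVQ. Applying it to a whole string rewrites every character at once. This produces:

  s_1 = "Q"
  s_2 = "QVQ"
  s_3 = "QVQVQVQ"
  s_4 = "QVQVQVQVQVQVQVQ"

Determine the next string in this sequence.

Rewriting the 15 symbols of QVQVQVQVQVQVQVQ one by one yields QVQ V QVQ V QVQ V QVQ V QVQ V QVQ V QVQ V QVQ; concatenated:

QVQVQVQVQVQVQVQVQVQVQVQVQVQVQVQ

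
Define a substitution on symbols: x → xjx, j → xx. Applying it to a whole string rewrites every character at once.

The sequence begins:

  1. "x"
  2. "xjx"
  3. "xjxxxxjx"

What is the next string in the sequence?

Rewriting each symbol of xjxxxxjx: x→xjx, j→xx, x→xjx, x→xjx, x→xjx, x→xjx, j→xx, x→xjx, which concatenates to xjx xx xjx xjx xjx xjx xx xjx.

xjxxxxjxxjxxjxxjxxxxjx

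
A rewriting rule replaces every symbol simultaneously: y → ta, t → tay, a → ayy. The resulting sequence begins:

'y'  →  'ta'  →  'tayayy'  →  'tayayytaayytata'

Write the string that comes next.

Rewriting the 15 symbols of tayayytaayytata one by one yields tay ayy ta ayy ta ta tay ayy ayy ta ta tay ayy tay ayy; concatenated:

tayayytaayytatatayayyayytatatayayytayayy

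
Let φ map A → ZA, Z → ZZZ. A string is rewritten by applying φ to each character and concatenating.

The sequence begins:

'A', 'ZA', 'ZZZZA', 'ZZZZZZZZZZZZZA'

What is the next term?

Applying the rule to each of the 14 symbols of ZZZZZZZZZZZZZA gives the pieces ZZZ ZZZ ZZZ ZZZ ZZZ ZZZ ZZZ ZZZ ZZZ ZZZ ZZZ ZZZ ZZZ ZA, which concatenate to the answer.

ZZZZZZZZZZZZZZZZZZZZZZZZZZZZZZZZZZZZZZZZA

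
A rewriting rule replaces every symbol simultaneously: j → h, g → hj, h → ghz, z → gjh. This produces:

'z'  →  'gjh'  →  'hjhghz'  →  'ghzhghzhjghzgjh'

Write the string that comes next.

φ(ghzhghzhjghzgjh) expands symbol-by-symbol to hj ghz gjh ghz hj ghz gjh ghz h hj ghz gjh hj h ghz; joining the 15 pieces gives the next term.

hjghzgjhghzhjghzgjhghzhhjghzgjhhjhghz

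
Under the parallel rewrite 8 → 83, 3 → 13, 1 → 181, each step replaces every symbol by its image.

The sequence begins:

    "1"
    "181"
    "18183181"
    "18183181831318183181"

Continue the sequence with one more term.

1818318183131818318183131811318183181831318183181

Replace each of the 20 characters of 18183181831318183181 in place — 181 83 181 83 13 181 83 181 83 13 181 13 181 83 181 83 13 181 83 181 — and concatenate.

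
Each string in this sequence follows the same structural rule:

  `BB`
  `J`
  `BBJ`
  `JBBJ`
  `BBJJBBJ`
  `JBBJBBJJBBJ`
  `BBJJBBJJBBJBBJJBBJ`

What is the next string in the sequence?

JBBJBBJJBBJBBJJBBJJBBJBBJJBBJ

This is a Fibonacci-style word recurrence s(k) = s(k−2)·s(k−1): e.g. BB·J = BBJ.
The next term joins JBBJBBJJBBJ and BBJJBBJJBBJBBJJBBJ.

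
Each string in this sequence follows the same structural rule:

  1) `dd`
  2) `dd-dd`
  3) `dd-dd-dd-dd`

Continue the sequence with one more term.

dd-dd-dd-dd-dd-dd-dd-dd

Each string is two copies of the previous one joined by '-'.
So the next term is two copies of dd-dd-dd-dd with '-' between the halves.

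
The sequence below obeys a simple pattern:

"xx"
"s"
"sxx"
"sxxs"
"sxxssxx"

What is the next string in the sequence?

This is a Fibonacci-style word recurrence s(k) = s(k−1)·s(k−2): e.g. s·xx = sxx.
The next term joins sxxssxx and sxxs.

sxxssxxsxxs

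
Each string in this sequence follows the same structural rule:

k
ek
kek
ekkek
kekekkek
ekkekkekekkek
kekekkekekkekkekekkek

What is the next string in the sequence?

ekkekkekekkekkekekkekekkekkekekkek

This is a Fibonacci-style word recurrence s(k) = s(k−2)·s(k−1): e.g. k·ek = kek.
So term 8 is ekkekkekekkek·kekekkekekkekkekekkek.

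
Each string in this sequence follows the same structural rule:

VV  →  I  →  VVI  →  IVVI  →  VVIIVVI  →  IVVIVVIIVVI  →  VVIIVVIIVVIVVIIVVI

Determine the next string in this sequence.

From term 3 onward, concatenate the second-to-last term with the last: VV·I = VVI, I·VVI = IVVI, …
Continuing: IVVIVVIIVVI · VVIIVVIIVVIVVIIVVI gives term 8.

IVVIVVIIVVIVVIIVVIIVVIVVIIVVI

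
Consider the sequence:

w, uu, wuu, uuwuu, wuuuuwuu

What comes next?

uuwuuwuuuuwuu

Each term (from the third on) is the two preceding terms concatenated in order: term 3 = w·uu = wuu.
The next term joins uuwuu and wuuuuwuu.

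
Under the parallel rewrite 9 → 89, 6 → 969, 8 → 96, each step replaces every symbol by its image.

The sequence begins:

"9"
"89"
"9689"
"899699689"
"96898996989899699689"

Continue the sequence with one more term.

φ(96898996989899699689) expands symbol-by-symbol to 89 969 96 89 96 89 89 969 89 96 89 96 89 89 969 89 89 969 96 89; joining the 20 pieces gives the next term.

89969968996898996989968996898996989899699689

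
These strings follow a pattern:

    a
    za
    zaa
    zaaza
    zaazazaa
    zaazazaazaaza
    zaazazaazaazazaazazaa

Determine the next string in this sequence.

zaazazaazaazazaazazaazaazazaazaaza

Each term (from the third on) is the previous term followed by the one before it: term 3 = za·a = zaa.
The next term joins zaazazaazaazazaazazaa and zaazazaazaaza.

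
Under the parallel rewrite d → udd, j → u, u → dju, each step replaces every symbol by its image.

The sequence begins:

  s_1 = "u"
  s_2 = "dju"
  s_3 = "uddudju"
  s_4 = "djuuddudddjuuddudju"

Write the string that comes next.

uddudjudjuuddudddjuuddudduddudjudjuuddudddjuuddudju

Replace each of the 19 characters of djuuddudddjuuddudju in place — udd u dju dju udd udd dju udd udd udd u dju dju udd udd dju udd u dju — and concatenate.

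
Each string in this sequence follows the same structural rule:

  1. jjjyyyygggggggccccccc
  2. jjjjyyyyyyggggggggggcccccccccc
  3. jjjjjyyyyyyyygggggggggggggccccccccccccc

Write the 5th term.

jjjjjjjyyyyyyyyyyyygggggggggggggggggggccccccccccccccccccc

Each string has the form j^{n+1} y^{2n} g^{3n+1} c^{3n+1}, where the shown terms are n = 2, 3, 4.
At n = 6 the blocks have lengths 7, 12, 19, 19.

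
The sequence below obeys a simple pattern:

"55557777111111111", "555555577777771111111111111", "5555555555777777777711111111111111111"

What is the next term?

55555555555557777777777777111111111111111111111

Reading off run lengths: 5 runs 4, 7, 10; 7 runs 4, 7, 10; 1 runs 9, 13, 17 — each is linear in n, where the shown terms are n = 2, 3, 4.
For the next term, n = 5, so the run lengths are 13, 13, 21.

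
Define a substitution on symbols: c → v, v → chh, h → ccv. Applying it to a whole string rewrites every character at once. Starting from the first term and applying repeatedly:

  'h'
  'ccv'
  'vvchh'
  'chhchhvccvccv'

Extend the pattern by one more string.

Rewriting the 13 symbols of chhchhvccvccv one by one yields v ccv ccv v ccv ccv chh v v chh v v chh; concatenated:

vccvccvvccvccvchhvvchhvvchh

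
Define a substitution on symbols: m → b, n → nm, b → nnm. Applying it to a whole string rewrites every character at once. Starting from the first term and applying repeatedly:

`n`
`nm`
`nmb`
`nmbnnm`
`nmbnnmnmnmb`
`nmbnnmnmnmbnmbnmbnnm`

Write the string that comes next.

Rewriting the 20 symbols of nmbnnmnmnmbnmbnmbnnm one by one yields nm b nnm nm nm b nm b nm b nnm nm b nnm nm b nnm nm nm b; concatenated:

nmbnnmnmnmbnmbnmbnnmnmbnnmnmbnnmnmnmb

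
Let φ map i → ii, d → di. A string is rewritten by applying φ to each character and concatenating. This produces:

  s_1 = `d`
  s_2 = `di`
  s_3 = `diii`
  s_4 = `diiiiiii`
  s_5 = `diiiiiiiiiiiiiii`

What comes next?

Replace each of the 16 characters of diiiiiiiiiiiiiii in place — di ii ii ii ii ii ii ii ii ii ii ii ii ii ii ii — and concatenate.

diiiiiiiiiiiiiiiiiiiiiiiiiiiiiii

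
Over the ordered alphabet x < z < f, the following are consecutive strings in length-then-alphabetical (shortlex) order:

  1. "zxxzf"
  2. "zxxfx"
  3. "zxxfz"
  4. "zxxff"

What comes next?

Find the rightmost character of zxxff below f, bump it to the next letter, and reset everything to its right to x.

zxzxx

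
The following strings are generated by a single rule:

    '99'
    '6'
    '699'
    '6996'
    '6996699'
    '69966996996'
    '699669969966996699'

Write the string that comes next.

69966996996699669969966996996

Each term (from the third on) is the previous term followed by the one before it: term 3 = 6·99 = 699.
Continuing: 699669969966996699 · 69966996996 gives term 8.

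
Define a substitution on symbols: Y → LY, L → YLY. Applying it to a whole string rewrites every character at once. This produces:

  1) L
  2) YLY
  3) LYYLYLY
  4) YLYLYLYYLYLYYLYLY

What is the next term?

Replace each of the 17 characters of YLYLYLYYLYLYYLYLY in place — LY YLY LY YLY LY YLY LY LY YLY LY YLY LY LY YLY LY YLY LY — and concatenate.

LYYLYLYYLYLYYLYLYLYYLYLYYLYLYLYYLYLYYLYLY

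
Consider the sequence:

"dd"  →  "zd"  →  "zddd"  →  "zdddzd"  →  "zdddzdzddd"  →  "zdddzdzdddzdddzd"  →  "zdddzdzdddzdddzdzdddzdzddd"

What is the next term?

This is a Fibonacci-style word recurrence s(k) = s(k−1)·s(k−2): e.g. zd·dd = zddd.
The next term joins zdddzdzdddzdddzdzdddzdzddd and zdddzdzdddzdddzd.

zdddzdzdddzdddzdzdddzdzdddzdddzdzdddzdddzd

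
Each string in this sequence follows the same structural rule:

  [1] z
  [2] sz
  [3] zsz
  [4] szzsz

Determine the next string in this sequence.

From term 3 onward, concatenate the second-to-last term with the last: z·sz = zsz, sz·zsz = szzsz, …
So term 5 is zsz·szzsz.

zszszzsz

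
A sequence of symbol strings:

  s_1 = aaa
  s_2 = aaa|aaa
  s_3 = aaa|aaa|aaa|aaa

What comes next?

aaa|aaa|aaa|aaa|aaa|aaa|aaa|aaa

Each string is two copies of the previous one joined by '|'.
So the next term is two copies of aaa|aaa|aaa|aaa with '|' between the halves.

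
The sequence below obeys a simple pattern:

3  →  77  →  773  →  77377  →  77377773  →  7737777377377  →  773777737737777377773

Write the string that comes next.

From term 3 onward, concatenate the last term with the second-to-last: 77·3 = 773, 773·77 = 77377, …
Continuing: 773777737737777377773 · 7737777377377 gives term 8.

7737777377377773777737737777377377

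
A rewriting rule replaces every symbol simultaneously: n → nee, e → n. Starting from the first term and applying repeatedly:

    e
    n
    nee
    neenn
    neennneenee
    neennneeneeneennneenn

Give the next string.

Applying the rule to each of the 21 symbols of neennneeneeneennneenn gives the pieces nee n n nee nee nee n n nee n n nee n n nee nee nee n n nee nee, which concatenate to the answer.

neennneeneeneennneennneennneeneeneennneenee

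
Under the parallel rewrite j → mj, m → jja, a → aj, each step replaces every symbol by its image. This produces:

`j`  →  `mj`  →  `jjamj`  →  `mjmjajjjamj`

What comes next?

jjamjjjamjajmjmjmjajjjamj

Expanding mjmjajjjamj: m→jja, j→mj, m→jja, j→mj, a→aj, j→mj, j→mj, j→mj, a→aj, m→jja, j→mj. Concatenated: jja mj jja mj aj mj mj mj aj jja mj.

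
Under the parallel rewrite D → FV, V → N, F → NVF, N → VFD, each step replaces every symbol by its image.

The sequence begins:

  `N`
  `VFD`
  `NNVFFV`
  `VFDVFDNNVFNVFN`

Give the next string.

Applying the rule to each of the 14 symbols of VFDVFDNNVFNVFN gives the pieces N NVF FV N NVF FV VFD VFD N NVF VFD N NVF VFD, which concatenate to the answer.

NNVFFVNNVFFVVFDVFDNNVFVFDNNVFVFD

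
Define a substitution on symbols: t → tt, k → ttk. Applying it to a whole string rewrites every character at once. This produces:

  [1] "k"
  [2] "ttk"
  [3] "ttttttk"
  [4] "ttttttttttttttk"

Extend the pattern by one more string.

φ(ttttttttttttttk) expands symbol-by-symbol to tt tt tt tt tt tt tt tt tt tt tt tt tt tt ttk; joining the 15 pieces gives the next term.

ttttttttttttttttttttttttttttttk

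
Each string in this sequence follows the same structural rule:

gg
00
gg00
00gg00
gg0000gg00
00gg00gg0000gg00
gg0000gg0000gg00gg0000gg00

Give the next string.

This is a Fibonacci-style word recurrence s(k) = s(k−2)·s(k−1): e.g. gg·00 = gg00.
So term 8 is 00gg00gg0000gg00·gg0000gg0000gg00gg0000gg00.

00gg00gg0000gg00gg0000gg0000gg00gg0000gg00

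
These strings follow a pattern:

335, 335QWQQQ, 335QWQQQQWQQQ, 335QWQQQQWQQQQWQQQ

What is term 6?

335QWQQQQWQQQQWQQQQWQQQQWQQQ

The strings grow by a fixed suffix QWQQQ each time.
From 335QWQQQQWQQQQWQQQ, 2 further steps: 335QWQQQQWQQQQWQQQ → 335QWQQQQWQQQQWQQQQWQQQ → (answer).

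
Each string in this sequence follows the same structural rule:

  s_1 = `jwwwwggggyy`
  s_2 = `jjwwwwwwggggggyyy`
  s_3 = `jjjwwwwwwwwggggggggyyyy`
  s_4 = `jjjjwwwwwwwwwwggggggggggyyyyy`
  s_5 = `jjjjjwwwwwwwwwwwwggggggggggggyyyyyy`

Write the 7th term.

The n-th term is n-1 j's then 2n w's then 2n g's then n y's, where the shown terms are n = 2, 3, 4, 5, 6.
At n = 8 the blocks have lengths 7, 16, 16, 8.

jjjjjjjwwwwwwwwwwwwwwwwggggggggggggggggyyyyyyyy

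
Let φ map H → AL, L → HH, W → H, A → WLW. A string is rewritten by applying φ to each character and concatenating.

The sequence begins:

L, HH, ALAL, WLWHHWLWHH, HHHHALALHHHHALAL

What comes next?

Rewriting the 16 symbols of HHHHALALHHHHALAL one by one yields AL AL AL AL WLW HH WLW HH AL AL AL AL WLW HH WLW HH; concatenated:

ALALALALWLWHHWLWHHALALALALWLWHHWLWHH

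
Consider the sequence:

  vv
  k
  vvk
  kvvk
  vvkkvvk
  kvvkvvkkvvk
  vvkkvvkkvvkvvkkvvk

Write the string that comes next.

kvvkvvkkvvkvvkkvvkkvvkvvkkvvk

From term 3 onward, concatenate the second-to-last term with the last: vv·k = vvk, k·vvk = kvvk, …
So term 8 is kvvkvvkkvvk·vvkkvvkkvvkvvkkvvk.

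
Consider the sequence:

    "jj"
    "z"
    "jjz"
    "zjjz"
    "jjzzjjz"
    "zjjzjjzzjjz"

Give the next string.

jjzzjjzzjjzjjzzjjz

From term 3 onward, concatenate the second-to-last term with the last: jj·z = jjz, z·jjz = zjjz, …
So term 7 is jjzzjjz·zjjzjjzzjjz.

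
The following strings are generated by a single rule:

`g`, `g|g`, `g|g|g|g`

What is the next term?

Every step duplicates the string with '|' between the halves.
Doubling g|g|g|g with '|' between the halves:

g|g|g|g|g|g|g|g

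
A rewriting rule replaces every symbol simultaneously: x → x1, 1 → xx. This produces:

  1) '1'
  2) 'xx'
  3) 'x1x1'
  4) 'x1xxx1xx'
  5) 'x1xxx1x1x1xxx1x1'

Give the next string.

Rewriting the 16 symbols of x1xxx1x1x1xxx1x1 one by one yields x1 xx x1 x1 x1 xx x1 xx x1 xx x1 x1 x1 xx x1 xx; concatenated:

x1xxx1x1x1xxx1xxx1xxx1x1x1xxx1xx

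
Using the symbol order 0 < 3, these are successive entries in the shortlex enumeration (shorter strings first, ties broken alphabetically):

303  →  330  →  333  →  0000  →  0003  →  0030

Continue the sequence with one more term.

0033

Treat 0030 as a base-2 numeral over the given alphabet and add one, carrying through any trailing 3's.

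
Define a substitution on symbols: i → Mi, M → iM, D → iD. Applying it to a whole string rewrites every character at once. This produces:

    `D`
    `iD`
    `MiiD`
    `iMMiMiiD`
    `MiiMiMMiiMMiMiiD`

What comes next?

Replace each of the 16 characters of MiiMiMMiiMMiMiiD in place — iM Mi Mi iM Mi iM iM Mi Mi iM iM Mi iM Mi Mi iD — and concatenate.

iMMiMiiMMiiMiMMiMiiMiMMiiMMiMiiD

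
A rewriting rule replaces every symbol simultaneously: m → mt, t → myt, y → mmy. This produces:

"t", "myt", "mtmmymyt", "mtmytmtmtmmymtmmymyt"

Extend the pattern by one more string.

mtmytmtmmymytmtmytmtmytmtmtmmymtmytmtmtmmymtmmymyt

Replace each of the 20 characters of mtmytmtmtmmymtmmymyt in place — mt myt mt mmy myt mt myt mt myt mt mt mmy mt myt mt mt mmy mt mmy myt — and concatenate.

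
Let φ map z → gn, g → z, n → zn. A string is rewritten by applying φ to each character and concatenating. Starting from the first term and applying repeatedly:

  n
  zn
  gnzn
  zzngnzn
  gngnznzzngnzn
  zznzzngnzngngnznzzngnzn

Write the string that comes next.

gngnzngngnznzzngnznzznzzngnzngngnznzzngnzn

Replace each of the 23 characters of zznzzngnzngngnznzzngnzn in place — gn gn zn gn gn zn z zn gn zn z zn z zn gn zn gn gn zn z zn gn zn — and concatenate.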